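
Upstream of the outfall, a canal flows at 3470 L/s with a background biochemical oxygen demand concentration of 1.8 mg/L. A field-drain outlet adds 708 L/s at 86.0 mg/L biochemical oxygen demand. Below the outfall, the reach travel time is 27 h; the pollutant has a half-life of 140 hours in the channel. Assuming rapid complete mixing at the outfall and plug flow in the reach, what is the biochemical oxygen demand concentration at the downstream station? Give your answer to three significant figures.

14.1 mg/L

Flow-weighted average: C = (3470·1.800 + 708.0·86.00) / 4178 = 67130/4178 = 16.07 mg/L.
Half-life 140 h → k = ln 2 / 140 = 0.004951 h⁻¹ = 0.1188 d⁻¹.
Applying C = C₀e^(−kt): 16.07 × 0.8749 = 14.06 mg/L.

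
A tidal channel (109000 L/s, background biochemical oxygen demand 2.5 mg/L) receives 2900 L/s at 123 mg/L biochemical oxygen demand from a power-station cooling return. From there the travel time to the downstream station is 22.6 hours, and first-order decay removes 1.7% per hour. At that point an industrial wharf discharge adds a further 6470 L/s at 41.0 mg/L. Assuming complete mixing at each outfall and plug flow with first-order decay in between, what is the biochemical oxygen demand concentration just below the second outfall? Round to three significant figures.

Flow-weighted average: C = (109000·2.500 + 2900·123.0) / 111900 = 629200/111900 = 5.623 mg/L; combined flow 111900 L/s.
1.7%/h lost → k = −ln(1 − 0.017) = 0.01715 h⁻¹.
Applying C = C₀e^(−kt): 5.623 × 0.6787 = 3.817 mg/L.
Second outfall: C = (111900·3.817 + 6470·41.00)/118400 = 5.849 mg/L.

5.85 mg/L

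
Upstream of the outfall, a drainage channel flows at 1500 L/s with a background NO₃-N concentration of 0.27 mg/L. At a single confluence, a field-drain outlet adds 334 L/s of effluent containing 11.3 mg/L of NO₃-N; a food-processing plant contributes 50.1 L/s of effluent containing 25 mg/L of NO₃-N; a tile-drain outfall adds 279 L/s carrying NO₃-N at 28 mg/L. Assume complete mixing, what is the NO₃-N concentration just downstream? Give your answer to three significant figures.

Conservation of mass: C = (1500·0.2700 + 334.0·11.30 + 50.10·25.00 + 279.0·28.00) / 2163 = 13240/2163 = 6.123 mg/L.

6.12 mg/L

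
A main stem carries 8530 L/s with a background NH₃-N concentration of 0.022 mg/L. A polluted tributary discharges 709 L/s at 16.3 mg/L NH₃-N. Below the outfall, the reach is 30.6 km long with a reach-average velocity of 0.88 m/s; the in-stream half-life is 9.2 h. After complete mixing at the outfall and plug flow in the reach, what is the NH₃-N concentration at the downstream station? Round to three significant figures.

0.614 mg/L

Flow-weighted average: C = (8530·0.02200 + 709.0·16.30) / 9239 = 11740/9239 = 1.271 mg/L.
Travel time t = 30.6·1000 / 0.88 = 34770 s = 9.659 h.
Half-life 9.2 h → k = ln 2 / 9.2 = 0.07534 h⁻¹ = 1.808 d⁻¹.
Decay over the reach: 1.271·exp(−kt) = 1.271·0.4830 = 0.6140 mg/L.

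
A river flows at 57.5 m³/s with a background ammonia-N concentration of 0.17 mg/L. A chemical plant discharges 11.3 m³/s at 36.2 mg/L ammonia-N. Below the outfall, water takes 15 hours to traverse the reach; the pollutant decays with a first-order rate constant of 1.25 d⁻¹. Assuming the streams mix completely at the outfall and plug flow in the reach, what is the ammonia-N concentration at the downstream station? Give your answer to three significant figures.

After mixing, C = (57.50·0.1700 + 11.30·36.20) / 68.80 = 418.8/68.80 = 6.088 mg/L.
First-order decay: C = 6.088·exp(−k·t) = 6.088·0.4578 = 2.787 mg/L.

2.79 mg/L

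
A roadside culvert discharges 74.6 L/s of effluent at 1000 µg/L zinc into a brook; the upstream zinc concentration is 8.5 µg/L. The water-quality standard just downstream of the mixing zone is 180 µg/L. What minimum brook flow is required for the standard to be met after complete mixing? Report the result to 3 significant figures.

Set C_mix = 180: (Q·8.500 + 74.60·1000) / (Q + 74.60) = 180
→ Q = 74.60·(1000 − 180)/(180 − 8.500) = 356.7 L/s.

357 L/s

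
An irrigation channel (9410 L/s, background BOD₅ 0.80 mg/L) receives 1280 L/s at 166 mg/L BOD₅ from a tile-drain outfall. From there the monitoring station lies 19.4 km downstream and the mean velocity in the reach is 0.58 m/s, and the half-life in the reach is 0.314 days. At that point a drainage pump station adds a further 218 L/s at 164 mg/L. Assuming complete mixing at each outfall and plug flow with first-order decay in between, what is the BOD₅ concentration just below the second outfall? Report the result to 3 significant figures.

Flow-weighted average: C = (9410·0.8000 + 1280·166.0) / 10690 = 220000/10690 = 20.58 mg/L; combined flow 10690 L/s.
Travel time t = 19.4·1000 / 0.58 = 33450 s = 9.291 h.
Half-life 0.314 d → k = ln 2 / 0.314 = 2.207 d⁻¹.
After decay, C = 20.58 × e^(−kt) = 20.58 × 0.4255 = 8.756 mg/L.
Second outfall: C = (10690·8.756 + 218.0·164.0)/10910 = 11.86 mg/L.

11.9 mg/L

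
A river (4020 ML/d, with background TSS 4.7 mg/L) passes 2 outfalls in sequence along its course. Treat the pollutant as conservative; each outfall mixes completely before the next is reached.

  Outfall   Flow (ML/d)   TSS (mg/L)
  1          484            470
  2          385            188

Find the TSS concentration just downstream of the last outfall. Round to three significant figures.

65.2 mg/L

Outfall 1: combined Q = 4504 ML/d; C = (4020·4.700 + 484.0·470.0)/4504 = 54.70 mg/L.
Outfall 2: combined Q = 4889 ML/d; C = (4504·54.70 + 385.0·188.0)/4889 = 65.20 mg/L.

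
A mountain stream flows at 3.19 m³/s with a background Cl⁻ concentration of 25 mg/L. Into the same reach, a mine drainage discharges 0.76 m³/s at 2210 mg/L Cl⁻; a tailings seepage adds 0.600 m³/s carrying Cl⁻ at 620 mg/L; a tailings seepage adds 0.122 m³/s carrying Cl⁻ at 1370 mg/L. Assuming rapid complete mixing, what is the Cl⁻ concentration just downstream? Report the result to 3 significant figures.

492 mg/L

Flow-weighted average: C = (3.190·25.00 + 0.7600·2210 + 0.6000·620.0 + 0.1220·1370) / 4.672 = 2298/4.672 = 492.0 mg/L.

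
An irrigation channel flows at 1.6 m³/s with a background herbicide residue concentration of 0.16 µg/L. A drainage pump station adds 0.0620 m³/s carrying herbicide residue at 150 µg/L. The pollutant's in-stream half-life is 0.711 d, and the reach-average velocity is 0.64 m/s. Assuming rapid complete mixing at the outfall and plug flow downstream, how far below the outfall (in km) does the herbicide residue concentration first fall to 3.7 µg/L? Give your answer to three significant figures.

25.0 km

Conservation of mass: C = (1.600·0.1600 + 0.06200·150.0) / 1.662 = 9.556/1.662 = 5.750 µg/L.
Half-life 0.711 d → k = ln 2 / 0.711 = 0.9749 d⁻¹.
Set 5.750·exp(−k·t) = 3.7 → t = ln(5.750/3.7)/k = 39070 s = 10.85 h.
Distance = v·t = 0.64·39070 = 25000 m = 25.00 km.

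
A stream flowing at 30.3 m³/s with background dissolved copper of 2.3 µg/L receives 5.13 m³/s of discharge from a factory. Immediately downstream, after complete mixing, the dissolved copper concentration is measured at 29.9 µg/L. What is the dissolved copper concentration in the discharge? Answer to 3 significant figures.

Mass balance: 30.30·2.300 + 5.130·Cₑ = 35.43·29.90
→ Cₑ = (35.43·29.90 − 30.30·2.300) / 5.130 = 192.9 µg/L.

193 µg/L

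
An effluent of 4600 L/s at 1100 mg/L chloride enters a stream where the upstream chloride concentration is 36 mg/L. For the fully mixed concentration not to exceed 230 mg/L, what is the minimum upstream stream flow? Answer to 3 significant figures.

20600 L/s

Set C_mix = 230: (Q·36.00 + 4600·1100) / (Q + 4600) = 230
→ Q = 4600·(1100 − 230)/(230 − 36.00) = 20630 L/s.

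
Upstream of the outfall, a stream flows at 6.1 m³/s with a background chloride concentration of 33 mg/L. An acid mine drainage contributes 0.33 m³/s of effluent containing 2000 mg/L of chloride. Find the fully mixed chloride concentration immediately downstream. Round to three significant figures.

134 mg/L

After mixing, C = (6.100·33.00 + 0.3300·2000) / 6.430 = 861.3/6.430 = 134.0 mg/L.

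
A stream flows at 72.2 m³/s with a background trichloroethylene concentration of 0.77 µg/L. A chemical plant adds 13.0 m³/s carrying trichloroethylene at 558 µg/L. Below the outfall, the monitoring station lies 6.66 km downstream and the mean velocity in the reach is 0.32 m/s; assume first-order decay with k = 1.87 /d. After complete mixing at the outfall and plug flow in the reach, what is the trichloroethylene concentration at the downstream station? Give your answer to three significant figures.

54.7 µg/L

Mass balance: C = (72.20·0.7700 + 13.00·558.0) / 85.20 = 7310/85.20 = 85.79 µg/L.
Travel time t = 6.66·1000 / 0.32 = 20810 s = 5.781 h.
Decay over the reach: 85.79·exp(−kt) = 85.79·0.6373 = 54.68 µg/L.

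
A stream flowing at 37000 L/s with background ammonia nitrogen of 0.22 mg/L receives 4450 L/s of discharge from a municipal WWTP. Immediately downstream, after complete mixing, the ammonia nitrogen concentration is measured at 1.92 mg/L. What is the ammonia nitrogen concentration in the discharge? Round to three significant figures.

16.1 mg/L

Mass balance: 37000·0.2200 + 4450·Cₑ = 41450·1.920
→ Cₑ = (41450·1.920 − 37000·0.2200) / 4450 = 16.05 mg/L.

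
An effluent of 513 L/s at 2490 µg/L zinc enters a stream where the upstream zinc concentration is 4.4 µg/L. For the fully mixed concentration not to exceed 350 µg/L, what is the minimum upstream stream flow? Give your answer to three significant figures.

Set C_mix = 350: (Q·4.400 + 513.0·2490) / (Q + 513.0) = 350
→ Q = 513.0·(2490 − 350)/(350 − 4.400) = 3177 L/s.

3180 L/s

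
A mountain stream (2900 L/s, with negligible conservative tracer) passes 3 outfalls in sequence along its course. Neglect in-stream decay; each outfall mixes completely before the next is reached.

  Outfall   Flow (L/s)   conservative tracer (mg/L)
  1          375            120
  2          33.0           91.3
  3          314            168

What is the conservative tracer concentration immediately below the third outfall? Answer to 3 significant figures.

27.8 mg/L

Outfall 1: combined Q = 3275 L/s; C = (2900·0 + 375.0·120.0)/3275 = 13.74 mg/L.
Outfall 2: combined Q = 3308 L/s; C = (3275·13.74 + 33.00·91.30)/3308 = 14.51 mg/L.
Outfall 3: combined Q = 3622 L/s; C = (3308·14.51 + 314.0·168.0)/3622 = 27.82 mg/L.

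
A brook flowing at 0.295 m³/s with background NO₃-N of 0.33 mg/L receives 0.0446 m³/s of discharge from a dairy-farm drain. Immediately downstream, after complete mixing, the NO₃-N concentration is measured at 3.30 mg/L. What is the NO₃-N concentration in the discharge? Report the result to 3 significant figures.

22.9 mg/L

Mass balance: 0.2950·0.3300 + 0.04460·Cₑ = 0.3396·3.300
→ Cₑ = (0.3396·3.300 − 0.2950·0.3300) / 0.04460 = 22.94 mg/L.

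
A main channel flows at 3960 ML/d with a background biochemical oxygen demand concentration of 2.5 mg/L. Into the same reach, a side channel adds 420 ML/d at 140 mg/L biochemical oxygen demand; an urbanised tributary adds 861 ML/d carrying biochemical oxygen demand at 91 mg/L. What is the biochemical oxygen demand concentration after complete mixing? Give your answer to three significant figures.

Mixed concentration C = ΣQC/ΣQ = (3960·2.500 + 420.0·140.0 + 861.0·91.00) / 5241 = 147100/5241 = 28.06 mg/L.

28.1 mg/L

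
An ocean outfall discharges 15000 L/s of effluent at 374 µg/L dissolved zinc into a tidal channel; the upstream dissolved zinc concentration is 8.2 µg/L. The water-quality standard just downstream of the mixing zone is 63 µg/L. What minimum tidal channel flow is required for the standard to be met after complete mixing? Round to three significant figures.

85100 L/s

Set C_mix = 63: (Q·8.200 + 15000·374.0) / (Q + 15000) = 63
→ Q = 15000·(374.0 − 63)/(63 − 8.200) = 85130 L/s.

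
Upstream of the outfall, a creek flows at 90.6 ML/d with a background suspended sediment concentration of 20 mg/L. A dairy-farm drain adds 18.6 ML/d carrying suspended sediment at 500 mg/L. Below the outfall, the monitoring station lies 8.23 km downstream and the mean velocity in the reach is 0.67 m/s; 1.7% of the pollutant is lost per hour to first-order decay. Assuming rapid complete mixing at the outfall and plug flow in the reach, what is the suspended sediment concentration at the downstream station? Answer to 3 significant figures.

Flow-weighted average: C = (90.60·20.00 + 18.60·500.0) / 109.2 = 11110/109.2 = 101.8 mg/L.
Travel time t = 8.23·1000 / 0.67 = 12280 s = 3.412 h.
1.7%/h lost → k = −ln(1 − 0.017) = 0.01715 h⁻¹.
Applying C = C₀e^(−kt): 101.8 × 0.9432 = 95.98 mg/L.

96.0 mg/L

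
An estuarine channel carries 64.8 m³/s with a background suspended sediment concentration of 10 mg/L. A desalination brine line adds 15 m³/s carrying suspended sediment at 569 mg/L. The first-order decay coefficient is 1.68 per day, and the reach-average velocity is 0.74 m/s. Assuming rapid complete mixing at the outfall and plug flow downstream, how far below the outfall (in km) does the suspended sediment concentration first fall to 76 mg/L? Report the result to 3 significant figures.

15.8 km

After mixing, C = (64.80·10.00 + 15.00·569.0) / 79.80 = 9183/79.80 = 115.1 mg/L.
Set 115.1·exp(−k·t) = 76 → t = ln(115.1/76)/k = 21340 s = 5.926 h.
Distance = v·t = 0.74·21340 = 15790 m = 15.79 km.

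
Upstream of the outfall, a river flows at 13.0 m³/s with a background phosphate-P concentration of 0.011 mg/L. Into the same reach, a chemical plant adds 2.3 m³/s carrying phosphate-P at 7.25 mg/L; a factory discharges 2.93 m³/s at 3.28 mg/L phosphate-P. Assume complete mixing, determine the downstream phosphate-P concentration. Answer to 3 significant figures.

1.45 mg/L

After mixing, C = (13.00·0.01100 + 2.300·7.250 + 2.930·3.280) / 18.23 = 26.43/18.23 = 1.450 mg/L.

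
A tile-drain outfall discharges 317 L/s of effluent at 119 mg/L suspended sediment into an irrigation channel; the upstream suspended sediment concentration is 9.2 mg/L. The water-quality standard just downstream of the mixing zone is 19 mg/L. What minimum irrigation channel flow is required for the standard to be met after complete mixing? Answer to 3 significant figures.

Set C_mix = 19: (Q·9.200 + 317.0·119.0) / (Q + 317.0) = 19
→ Q = 317.0·(119.0 − 19)/(19 − 9.200) = 3235 L/s.

3230 L/s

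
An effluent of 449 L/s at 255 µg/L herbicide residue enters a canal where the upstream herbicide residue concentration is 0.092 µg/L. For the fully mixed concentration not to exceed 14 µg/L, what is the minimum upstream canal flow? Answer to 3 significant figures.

7780 L/s

Set C_mix = 14: (Q·0.09200 + 449.0·255.0) / (Q + 449.0) = 14
→ Q = 449.0·(255.0 − 14)/(14 − 0.09200) = 7780 L/s.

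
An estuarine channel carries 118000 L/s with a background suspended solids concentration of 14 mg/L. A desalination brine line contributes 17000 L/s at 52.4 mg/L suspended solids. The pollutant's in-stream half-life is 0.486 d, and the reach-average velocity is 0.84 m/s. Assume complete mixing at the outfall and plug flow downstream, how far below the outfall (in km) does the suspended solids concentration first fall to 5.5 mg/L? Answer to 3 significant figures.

62.6 km

Flow-weighted average: C = (118000·14.00 + 17000·52.40) / 135000 = 2543000/135000 = 18.84 mg/L.
Half-life 0.486 d → k = ln 2 / 0.486 = 1.426 d⁻¹.
Set 18.84·exp(−k·t) = 5.5 → t = ln(18.84/5.5)/k = 74570 s = 20.71 h.
Distance = v·t = 0.84·74570 = 62640 m = 62.64 km.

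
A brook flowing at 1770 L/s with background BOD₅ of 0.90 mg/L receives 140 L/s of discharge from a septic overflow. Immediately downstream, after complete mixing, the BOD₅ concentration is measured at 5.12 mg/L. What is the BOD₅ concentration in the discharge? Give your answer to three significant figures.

58.5 mg/L

Mass balance: 1770·0.9000 + 140.0·Cₑ = 1910·5.120
→ Cₑ = (1910·5.120 − 1770·0.9000) / 140.0 = 58.47 mg/L.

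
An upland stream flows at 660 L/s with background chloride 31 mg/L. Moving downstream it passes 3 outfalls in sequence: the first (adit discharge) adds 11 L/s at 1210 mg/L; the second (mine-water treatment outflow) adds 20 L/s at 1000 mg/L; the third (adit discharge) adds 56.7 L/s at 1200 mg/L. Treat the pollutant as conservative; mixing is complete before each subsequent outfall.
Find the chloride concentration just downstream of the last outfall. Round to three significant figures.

163 mg/L

After outfall 1: Q = 660.0 + 11.00 = 671.0 L/s; C = (660.0·31.00 + 11.00·1210)/671.0 = 50.33 mg/L.
After outfall 2: Q = 671.0 + 20.00 = 691.0 L/s; C = (671.0·50.33 + 20.00·1000)/691.0 = 77.81 mg/L.
After outfall 3: Q = 691.0 + 56.70 = 747.7 L/s; C = (691.0·77.81 + 56.70·1200)/747.7 = 162.9 mg/L.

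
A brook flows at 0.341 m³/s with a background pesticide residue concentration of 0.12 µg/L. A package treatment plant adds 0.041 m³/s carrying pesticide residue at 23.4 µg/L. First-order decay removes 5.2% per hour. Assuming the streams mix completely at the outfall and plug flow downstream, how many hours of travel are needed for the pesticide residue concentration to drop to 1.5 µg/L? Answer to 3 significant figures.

Mixed concentration C = ΣQC/ΣQ = (0.3410·0.1200 + 0.04100·23.40) / 0.3820 = 1.000/0.3820 = 2.619 µg/L.
5.2%/h lost → k = −ln(1 − 0.052) = 0.05340 h⁻¹.
2.619·exp(−k·t) = 1.5 → t = ln(2.619/1.5)/k = 37560 s = 10.43 h.

10.4 h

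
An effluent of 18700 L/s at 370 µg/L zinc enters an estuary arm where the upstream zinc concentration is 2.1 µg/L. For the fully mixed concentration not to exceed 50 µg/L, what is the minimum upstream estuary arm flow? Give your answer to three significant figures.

Set C_mix = 50: (Q·2.100 + 18700·370.0) / (Q + 18700) = 50
→ Q = 18700·(370.0 − 50)/(50 − 2.100) = 124900 L/s.

125000 L/s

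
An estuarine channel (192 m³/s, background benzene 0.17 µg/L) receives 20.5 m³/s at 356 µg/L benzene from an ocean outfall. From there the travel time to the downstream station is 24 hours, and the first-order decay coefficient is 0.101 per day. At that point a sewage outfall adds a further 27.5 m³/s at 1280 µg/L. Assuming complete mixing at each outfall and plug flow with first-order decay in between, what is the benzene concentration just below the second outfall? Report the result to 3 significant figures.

174 µg/L

Mixed concentration C = ΣQC/ΣQ = (192.0·0.1700 + 20.50·356.0) / 212.5 = 7331/212.5 = 34.50 µg/L; combined flow 212.5 m³/s.
Decay over the reach: 34.50·exp(−kt) = 34.50·0.9039 = 31.18 µg/L.
At the second outfall, C = (212.5·31.18 + 27.50·1280) / (212.5 + 27.50) = 174.3 µg/L.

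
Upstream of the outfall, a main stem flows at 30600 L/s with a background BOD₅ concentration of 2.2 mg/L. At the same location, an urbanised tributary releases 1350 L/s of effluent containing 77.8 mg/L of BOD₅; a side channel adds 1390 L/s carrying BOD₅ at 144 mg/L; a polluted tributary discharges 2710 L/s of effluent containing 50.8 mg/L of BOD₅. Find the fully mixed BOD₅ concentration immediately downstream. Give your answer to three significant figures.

14.2 mg/L

After mixing, C = (30600·2.200 + 1350·77.80 + 1390·144.0 + 2710·50.80) / 36050 = 510200/36050 = 14.15 mg/L.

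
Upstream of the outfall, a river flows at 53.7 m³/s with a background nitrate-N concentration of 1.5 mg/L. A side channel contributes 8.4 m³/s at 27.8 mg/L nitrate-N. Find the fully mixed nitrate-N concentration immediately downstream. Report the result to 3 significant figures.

Mixed concentration C = ΣQC/ΣQ = (53.70·1.500 + 8.400·27.80) / 62.10 = 314.1/62.10 = 5.057 mg/L.

5.06 mg/L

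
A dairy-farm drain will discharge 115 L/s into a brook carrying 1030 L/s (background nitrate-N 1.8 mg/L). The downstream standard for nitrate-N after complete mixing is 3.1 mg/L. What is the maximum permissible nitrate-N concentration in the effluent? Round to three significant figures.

At the limit, (Qr·Cr + Qe·Cₑ)/(Qr + Qe) = 3.1:
Cₑ = (1145·3.1 − 1030·1.800) / 115.0 = 14.74 mg/L.

14.7 mg/L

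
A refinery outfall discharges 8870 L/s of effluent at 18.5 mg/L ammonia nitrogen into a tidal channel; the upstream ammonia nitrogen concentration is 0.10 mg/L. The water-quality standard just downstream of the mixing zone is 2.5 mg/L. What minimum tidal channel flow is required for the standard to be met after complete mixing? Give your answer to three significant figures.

59100 L/s

Set C_mix = 2.5: (Q·0.1000 + 8870·18.50) / (Q + 8870) = 2.5
→ Q = 8870·(18.50 − 2.5)/(2.5 − 0.1000) = 59130 L/s.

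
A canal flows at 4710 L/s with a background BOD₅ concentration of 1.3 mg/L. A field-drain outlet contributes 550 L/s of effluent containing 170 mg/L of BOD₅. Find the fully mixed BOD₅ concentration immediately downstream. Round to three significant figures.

18.9 mg/L

Mixed concentration C = ΣQC/ΣQ = (4710·1.300 + 550.0·170.0) / 5260 = 99620/5260 = 18.94 mg/L.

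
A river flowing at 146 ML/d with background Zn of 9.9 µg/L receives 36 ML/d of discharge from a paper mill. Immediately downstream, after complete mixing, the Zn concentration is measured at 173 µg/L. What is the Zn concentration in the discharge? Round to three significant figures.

Mass balance: 146.0·9.900 + 36.00·Cₑ = 182.0·173.0
→ Cₑ = (182.0·173.0 − 146.0·9.900) / 36.00 = 834.5 µg/L.

834 µg/L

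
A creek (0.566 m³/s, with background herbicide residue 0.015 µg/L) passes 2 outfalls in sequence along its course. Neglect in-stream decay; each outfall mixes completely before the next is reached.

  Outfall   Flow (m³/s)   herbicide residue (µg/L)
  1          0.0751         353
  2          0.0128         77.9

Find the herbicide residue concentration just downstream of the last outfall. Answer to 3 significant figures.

Below outfall 1: Q → 0.6411 m³/s, C = (0.5660·0.01500 + 0.07510·353.0)/0.6411 = 41.36 µg/L.
Below outfall 2: Q → 0.6539 m³/s, C = (0.6411·41.36 + 0.01280·77.90)/0.6539 = 42.08 µg/L.

42.1 µg/L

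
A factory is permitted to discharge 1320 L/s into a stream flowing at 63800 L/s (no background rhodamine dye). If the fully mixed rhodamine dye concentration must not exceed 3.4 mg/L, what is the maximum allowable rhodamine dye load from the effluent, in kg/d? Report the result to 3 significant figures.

19100 kg/d

Mass balance at the limit: 63800·0 + 1320·Cₑ = 65120·3.4 → Cₑ = 167.7 mg/L.
1320 L/s = 1.320 m³/s. Load = 1.320 m³/s × 167.7 g/m³ × 86 400 s/d = 19130 kg/d.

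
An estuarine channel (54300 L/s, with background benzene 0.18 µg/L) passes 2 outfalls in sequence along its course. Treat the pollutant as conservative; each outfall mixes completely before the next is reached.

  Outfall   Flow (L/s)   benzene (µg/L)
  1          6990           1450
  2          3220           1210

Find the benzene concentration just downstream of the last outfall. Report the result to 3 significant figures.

Outfall 1: combined Q = 61290 L/s; C = (54300·0.1800 + 6990·1450)/61290 = 165.5 µg/L.
Outfall 2: combined Q = 64510 L/s; C = (61290·165.5 + 3220·1210)/64510 = 217.7 µg/L.

218 µg/L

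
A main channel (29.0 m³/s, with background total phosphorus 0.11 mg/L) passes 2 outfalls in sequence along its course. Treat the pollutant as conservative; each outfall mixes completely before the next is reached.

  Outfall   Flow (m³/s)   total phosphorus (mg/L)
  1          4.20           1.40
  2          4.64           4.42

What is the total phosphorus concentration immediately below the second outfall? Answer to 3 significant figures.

After outfall 1: Q = 29.00 + 4.200 = 33.20 m³/s; C = (29.00·0.1100 + 4.200·1.400)/33.20 = 0.2732 mg/L.
After outfall 2: Q = 33.20 + 4.640 = 37.84 m³/s; C = (33.20·0.2732 + 4.640·4.420)/37.84 = 0.7817 mg/L.

0.782 mg/L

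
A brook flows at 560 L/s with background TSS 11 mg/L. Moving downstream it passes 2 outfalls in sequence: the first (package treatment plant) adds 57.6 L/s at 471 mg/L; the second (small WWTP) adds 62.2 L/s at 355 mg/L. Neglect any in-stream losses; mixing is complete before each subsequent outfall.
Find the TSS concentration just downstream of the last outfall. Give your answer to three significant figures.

Below outfall 1: Q → 617.6 L/s, C = (560.0·11.00 + 57.60·471.0)/617.6 = 53.90 mg/L.
Below outfall 2: Q → 679.8 L/s, C = (617.6·53.90 + 62.20·355.0)/679.8 = 81.45 mg/L.

81.5 mg/L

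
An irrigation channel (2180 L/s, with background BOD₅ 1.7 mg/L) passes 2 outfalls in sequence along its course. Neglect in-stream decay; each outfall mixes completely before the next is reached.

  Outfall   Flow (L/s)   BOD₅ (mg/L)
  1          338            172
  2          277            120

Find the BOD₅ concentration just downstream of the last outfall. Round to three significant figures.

34.0 mg/L

Below outfall 1: Q → 2518 L/s, C = (2180·1.700 + 338.0·172.0)/2518 = 24.56 mg/L.
Below outfall 2: Q → 2795 L/s, C = (2518·24.56 + 277.0·120.0)/2795 = 34.02 mg/L.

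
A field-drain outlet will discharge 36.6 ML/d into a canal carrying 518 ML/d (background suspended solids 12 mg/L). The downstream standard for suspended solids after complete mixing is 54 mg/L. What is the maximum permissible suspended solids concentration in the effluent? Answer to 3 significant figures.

648 mg/L

At the limit, (Qr·Cr + Qe·Cₑ)/(Qr + Qe) = 54:
Cₑ = (554.6·54 − 518.0·12.00) / 36.60 = 648.4 mg/L.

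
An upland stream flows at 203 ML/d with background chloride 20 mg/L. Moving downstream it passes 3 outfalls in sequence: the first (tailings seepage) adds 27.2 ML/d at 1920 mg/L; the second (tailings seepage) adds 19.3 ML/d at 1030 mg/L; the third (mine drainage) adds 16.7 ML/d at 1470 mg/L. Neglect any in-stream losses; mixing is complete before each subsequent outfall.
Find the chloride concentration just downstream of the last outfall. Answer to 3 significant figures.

Below outfall 1: Q → 230.2 ML/d, C = (203.0·20.00 + 27.20·1920)/230.2 = 244.5 mg/L.
Below outfall 2: Q → 249.5 ML/d, C = (230.2·244.5 + 19.30·1030)/249.5 = 305.3 mg/L.
Below outfall 3: Q → 266.2 ML/d, C = (249.5·305.3 + 16.70·1470)/266.2 = 378.3 mg/L.

378 mg/L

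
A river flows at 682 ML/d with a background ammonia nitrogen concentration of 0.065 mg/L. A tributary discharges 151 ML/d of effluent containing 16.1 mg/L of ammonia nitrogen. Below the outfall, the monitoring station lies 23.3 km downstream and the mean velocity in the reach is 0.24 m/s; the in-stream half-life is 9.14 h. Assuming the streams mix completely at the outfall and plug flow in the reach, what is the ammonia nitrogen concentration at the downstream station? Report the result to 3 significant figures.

After mixing, C = (682.0·0.06500 + 151.0·16.10) / 833.0 = 2475/833.0 = 2.972 mg/L.
Travel time t = 23.3·1000 / 0.24 = 97080 s = 26.97 h.
Half-life 9.14 h → k = ln 2 / 9.14 = 0.07584 h⁻¹ = 1.820 d⁻¹.
First-order decay: C = 2.972·exp(−k·t) = 2.972·0.1294 = 0.3844 mg/L.

0.384 mg/L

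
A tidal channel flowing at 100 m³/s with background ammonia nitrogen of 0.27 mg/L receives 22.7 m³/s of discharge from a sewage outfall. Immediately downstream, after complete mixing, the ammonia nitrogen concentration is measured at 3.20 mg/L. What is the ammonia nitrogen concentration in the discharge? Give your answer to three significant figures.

Mass balance: 100.0·0.2700 + 22.70·Cₑ = 122.7·3.200
→ Cₑ = (122.7·3.200 − 100.0·0.2700) / 22.70 = 16.11 mg/L.

16.1 mg/L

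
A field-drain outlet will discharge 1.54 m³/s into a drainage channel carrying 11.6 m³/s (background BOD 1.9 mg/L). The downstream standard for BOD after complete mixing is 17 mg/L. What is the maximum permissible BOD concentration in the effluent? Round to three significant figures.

131 mg/L

At the limit, (Qr·Cr + Qe·Cₑ)/(Qr + Qe) = 17:
Cₑ = (13.14·17 − 11.60·1.900) / 1.540 = 130.7 mg/L.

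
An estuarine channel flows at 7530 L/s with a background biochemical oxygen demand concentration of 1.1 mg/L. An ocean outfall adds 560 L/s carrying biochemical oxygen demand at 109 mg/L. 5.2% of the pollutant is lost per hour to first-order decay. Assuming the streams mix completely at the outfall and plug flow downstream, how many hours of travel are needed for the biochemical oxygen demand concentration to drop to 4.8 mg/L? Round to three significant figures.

10.9 h

Mass balance: C = (7530·1.100 + 560.0·109.0) / 8090 = 69320/8090 = 8.569 mg/L.
5.2%/h lost → k = −ln(1 − 0.052) = 0.05340 h⁻¹.
8.569·exp(−k·t) = 4.8 → t = ln(8.569/4.8)/k = 39070 s = 10.85 h.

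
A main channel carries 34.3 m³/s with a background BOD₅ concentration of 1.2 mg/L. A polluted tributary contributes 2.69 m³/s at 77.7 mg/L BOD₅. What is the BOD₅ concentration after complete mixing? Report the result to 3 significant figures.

6.76 mg/L

Mixed concentration C = ΣQC/ΣQ = (34.30·1.200 + 2.690·77.70) / 36.99 = 250.2/36.99 = 6.763 mg/L.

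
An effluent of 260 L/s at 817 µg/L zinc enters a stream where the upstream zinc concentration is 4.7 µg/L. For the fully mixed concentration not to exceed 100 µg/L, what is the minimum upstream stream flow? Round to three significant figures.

1960 L/s

Set C_mix = 100: (Q·4.700 + 260.0·817.0) / (Q + 260.0) = 100
→ Q = 260.0·(817.0 − 100)/(100 − 4.700) = 1956 L/s.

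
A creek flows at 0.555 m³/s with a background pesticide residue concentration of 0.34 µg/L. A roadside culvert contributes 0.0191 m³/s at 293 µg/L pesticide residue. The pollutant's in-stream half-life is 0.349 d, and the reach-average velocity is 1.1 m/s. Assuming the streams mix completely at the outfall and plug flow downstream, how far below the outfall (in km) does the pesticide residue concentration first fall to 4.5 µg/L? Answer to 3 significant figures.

38.6 km

Conservation of mass: C = (0.5550·0.3400 + 0.01910·293.0) / 0.5741 = 5.785/0.5741 = 10.08 µg/L.
Half-life 0.349 d → k = ln 2 / 0.349 = 1.986 d⁻¹.
Set 10.08·exp(−k·t) = 4.5 → t = ln(10.08/4.5)/k = 35070 s = 9.741 h.
Distance = v·t = 1.1·35070 = 38580 m = 38.58 km.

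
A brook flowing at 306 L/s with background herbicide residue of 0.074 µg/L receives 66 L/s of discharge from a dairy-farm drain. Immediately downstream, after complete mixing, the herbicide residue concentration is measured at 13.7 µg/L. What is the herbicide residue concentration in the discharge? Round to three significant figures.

Mass balance: 306.0·0.07400 + 66.00·Cₑ = 372.0·13.70
→ Cₑ = (372.0·13.70 − 306.0·0.07400) / 66.00 = 76.88 µg/L.

76.9 µg/L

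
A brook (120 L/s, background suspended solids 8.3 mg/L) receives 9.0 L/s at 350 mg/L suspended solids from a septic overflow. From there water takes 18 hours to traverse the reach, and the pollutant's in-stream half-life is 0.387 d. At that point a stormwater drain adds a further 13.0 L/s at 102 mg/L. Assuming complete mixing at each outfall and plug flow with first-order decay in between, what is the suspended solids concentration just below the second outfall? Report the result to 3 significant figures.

Flow-weighted average: C = (120.0·8.300 + 9.000·350.0) / 129.0 = 4146/129.0 = 32.14 mg/L; combined flow 129.0 L/s.
Half-life 0.387 d → k = ln 2 / 0.387 = 1.791 d⁻¹.
First-order decay: C = 32.14·exp(−k·t) = 32.14·0.2610 = 8.388 mg/L.
Second outfall: C = (129.0·8.388 + 13.00·102.0)/142.0 = 16.96 mg/L.

17.0 mg/L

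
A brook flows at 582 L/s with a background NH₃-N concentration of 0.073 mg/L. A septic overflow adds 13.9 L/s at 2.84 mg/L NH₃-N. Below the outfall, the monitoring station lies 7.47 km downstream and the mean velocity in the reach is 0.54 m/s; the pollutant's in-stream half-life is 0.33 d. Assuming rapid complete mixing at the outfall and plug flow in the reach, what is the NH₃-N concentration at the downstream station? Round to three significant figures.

0.0983 mg/L

After mixing, C = (582.0·0.07300 + 13.90·2.840) / 595.9 = 81.96/595.9 = 0.1375 mg/L.
Travel time t = 7.47·1000 / 0.54 = 13830 s = 3.843 h.
Half-life 0.33 d → k = ln 2 / 0.33 = 2.100 d⁻¹.
Decay over the reach: 0.1375·exp(−kt) = 0.1375·0.7144 = 0.09826 mg/L.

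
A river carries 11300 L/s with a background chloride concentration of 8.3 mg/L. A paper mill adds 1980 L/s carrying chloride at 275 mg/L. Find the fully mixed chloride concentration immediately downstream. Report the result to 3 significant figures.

48.1 mg/L

Mass balance: C = (11300·8.300 + 1980·275.0) / 13280 = 638300/13280 = 48.06 mg/L.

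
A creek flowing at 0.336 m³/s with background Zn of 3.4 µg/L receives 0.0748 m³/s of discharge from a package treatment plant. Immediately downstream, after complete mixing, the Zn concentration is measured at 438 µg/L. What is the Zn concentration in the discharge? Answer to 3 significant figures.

Mass balance: 0.3360·3.400 + 0.07480·Cₑ = 0.4108·438.0
→ Cₑ = (0.4108·438.0 − 0.3360·3.400) / 0.07480 = 2390 µg/L.

2390 µg/L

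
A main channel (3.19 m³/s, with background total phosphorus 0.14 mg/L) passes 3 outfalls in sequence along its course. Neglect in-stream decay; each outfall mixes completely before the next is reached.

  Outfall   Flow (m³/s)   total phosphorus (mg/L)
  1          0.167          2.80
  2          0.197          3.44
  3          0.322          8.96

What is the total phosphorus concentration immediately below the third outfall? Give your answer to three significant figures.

1.16 mg/L

Below outfall 1: Q → 3.357 m³/s, C = (3.190·0.1400 + 0.1670·2.800)/3.357 = 0.2723 mg/L.
Below outfall 2: Q → 3.554 m³/s, C = (3.357·0.2723 + 0.1970·3.440)/3.554 = 0.4479 mg/L.
Below outfall 3: Q → 3.876 m³/s, C = (3.554·0.4479 + 0.3220·8.960)/3.876 = 1.155 mg/L.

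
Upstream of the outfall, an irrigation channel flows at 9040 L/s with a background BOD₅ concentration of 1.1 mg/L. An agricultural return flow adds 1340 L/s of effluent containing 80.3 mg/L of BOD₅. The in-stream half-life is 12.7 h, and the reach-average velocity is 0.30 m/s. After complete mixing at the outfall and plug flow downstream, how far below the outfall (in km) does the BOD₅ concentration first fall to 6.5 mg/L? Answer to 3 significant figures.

Mass balance: C = (9040·1.100 + 1340·80.30) / 10380 = 117500/10380 = 11.32 mg/L.
Half-life 12.7 h → k = ln 2 / 12.7 = 0.05458 h⁻¹ = 1.310 d⁻¹.
Set 11.32·exp(−k·t) = 6.5 → t = ln(11.32/6.5)/k = 36620 s = 10.17 h.
Distance = v·t = 0.30·36620 = 10990 m = 10.99 km.

11.0 km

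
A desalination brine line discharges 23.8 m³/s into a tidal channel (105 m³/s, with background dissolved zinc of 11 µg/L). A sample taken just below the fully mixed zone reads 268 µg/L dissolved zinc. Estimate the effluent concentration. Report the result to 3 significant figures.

Mass balance: 105.0·11.00 + 23.80·Cₑ = 128.8·268.0
→ Cₑ = (128.8·268.0 − 105.0·11.00) / 23.80 = 1402 µg/L.

1400 µg/L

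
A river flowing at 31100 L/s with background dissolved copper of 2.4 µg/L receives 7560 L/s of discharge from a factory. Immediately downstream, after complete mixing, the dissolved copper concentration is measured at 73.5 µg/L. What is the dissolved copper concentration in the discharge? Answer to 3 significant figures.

Mass balance: 31100·2.400 + 7560·Cₑ = 38660·73.50
→ Cₑ = (38660·73.50 − 31100·2.400) / 7560 = 366.0 µg/L.

366 µg/L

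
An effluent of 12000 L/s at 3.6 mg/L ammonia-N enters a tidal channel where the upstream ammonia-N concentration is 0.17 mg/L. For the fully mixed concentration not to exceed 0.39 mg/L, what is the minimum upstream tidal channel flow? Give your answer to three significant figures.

175000 L/s

Set C_mix = 0.39: (Q·0.1700 + 12000·3.600) / (Q + 12000) = 0.39
→ Q = 12000·(3.600 − 0.39)/(0.39 − 0.1700) = 175100 L/s.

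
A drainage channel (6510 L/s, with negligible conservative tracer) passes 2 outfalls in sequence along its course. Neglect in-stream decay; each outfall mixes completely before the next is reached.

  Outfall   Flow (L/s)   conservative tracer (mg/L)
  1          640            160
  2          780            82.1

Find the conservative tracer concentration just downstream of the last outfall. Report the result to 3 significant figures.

After outfall 1: Q = 6510 + 640.0 = 7150 L/s; C = (6510·0 + 640.0·160.0)/7150 = 14.32 mg/L.
After outfall 2: Q = 7150 + 780.0 = 7930 L/s; C = (7150·14.32 + 780.0·82.10)/7930 = 20.99 mg/L.

21.0 mg/L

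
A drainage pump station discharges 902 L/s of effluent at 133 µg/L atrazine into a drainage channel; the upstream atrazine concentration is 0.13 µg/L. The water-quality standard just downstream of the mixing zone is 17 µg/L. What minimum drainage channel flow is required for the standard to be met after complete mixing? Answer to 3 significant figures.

6200 L/s

Set C_mix = 17: (Q·0.1300 + 902.0·133.0) / (Q + 902.0) = 17
→ Q = 902.0·(133.0 − 17)/(17 − 0.1300) = 6202 L/s.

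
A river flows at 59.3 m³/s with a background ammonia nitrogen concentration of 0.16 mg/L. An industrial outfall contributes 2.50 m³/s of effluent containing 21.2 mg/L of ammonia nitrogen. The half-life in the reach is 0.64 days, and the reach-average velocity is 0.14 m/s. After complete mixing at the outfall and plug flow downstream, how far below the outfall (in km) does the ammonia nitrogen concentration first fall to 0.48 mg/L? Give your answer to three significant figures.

Mass balance: C = (59.30·0.1600 + 2.500·21.20) / 61.80 = 62.49/61.80 = 1.011 mg/L.
Half-life 0.64 d → k = ln 2 / 0.64 = 1.083 d⁻¹.
Set 1.011·exp(−k·t) = 0.48 → t = ln(1.011/0.48)/k = 59440 s = 16.51 h.
Distance = v·t = 0.14·59440 = 8321 m = 8.321 km.

8.32 km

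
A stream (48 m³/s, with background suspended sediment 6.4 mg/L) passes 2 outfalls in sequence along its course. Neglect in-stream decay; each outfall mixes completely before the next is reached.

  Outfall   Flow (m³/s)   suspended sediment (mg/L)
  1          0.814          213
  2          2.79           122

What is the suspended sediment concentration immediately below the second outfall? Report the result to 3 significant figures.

After outfall 1: Q = 48.00 + 0.8140 = 48.81 m³/s; C = (48.00·6.400 + 0.8140·213.0)/48.81 = 9.845 mg/L.
After outfall 2: Q = 48.81 + 2.790 = 51.60 m³/s; C = (48.81·9.845 + 2.790·122.0)/51.60 = 15.91 mg/L.

15.9 mg/L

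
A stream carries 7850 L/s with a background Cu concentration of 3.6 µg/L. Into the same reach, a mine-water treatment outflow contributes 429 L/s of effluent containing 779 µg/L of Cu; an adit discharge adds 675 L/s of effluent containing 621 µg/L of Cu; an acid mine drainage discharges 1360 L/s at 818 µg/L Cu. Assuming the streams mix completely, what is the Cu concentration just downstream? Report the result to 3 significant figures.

Flow-weighted average: C = (7850·3.600 + 429.0·779.0 + 675.0·621.0 + 1360·818.0) / 10310 = 1894000/10310 = 183.6 µg/L.

184 µg/L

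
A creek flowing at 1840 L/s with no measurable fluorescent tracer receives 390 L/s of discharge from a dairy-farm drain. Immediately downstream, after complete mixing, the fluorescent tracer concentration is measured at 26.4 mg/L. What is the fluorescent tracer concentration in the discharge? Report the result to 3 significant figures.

151 mg/L

Mass balance: 1840·0 + 390.0·Cₑ = 2230·26.40
→ Cₑ = (2230·26.40 − 1840·0) / 390.0 = 151.0 mg/L.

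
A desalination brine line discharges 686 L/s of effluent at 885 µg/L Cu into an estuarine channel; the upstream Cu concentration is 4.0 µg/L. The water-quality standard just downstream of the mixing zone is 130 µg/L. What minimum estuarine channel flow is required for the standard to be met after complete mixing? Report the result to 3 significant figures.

Set C_mix = 130: (Q·4.000 + 686.0·885.0) / (Q + 686.0) = 130
→ Q = 686.0·(885.0 − 130)/(130 − 4.000) = 4111 L/s.

4110 L/s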